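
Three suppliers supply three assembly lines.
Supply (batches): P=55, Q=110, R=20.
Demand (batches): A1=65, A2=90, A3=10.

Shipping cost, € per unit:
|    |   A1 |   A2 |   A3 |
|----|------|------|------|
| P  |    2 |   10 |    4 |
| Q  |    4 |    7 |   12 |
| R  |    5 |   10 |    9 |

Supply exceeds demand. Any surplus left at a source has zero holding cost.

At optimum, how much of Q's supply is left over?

An optimal plan:
  P–A1: 45 batches
  P–A3: 10 batches
  Q–A1: 20 batches
  Q–A2: 90 batches
Total cost = €840.
Q ships 110 of its 110, leaving 0.

0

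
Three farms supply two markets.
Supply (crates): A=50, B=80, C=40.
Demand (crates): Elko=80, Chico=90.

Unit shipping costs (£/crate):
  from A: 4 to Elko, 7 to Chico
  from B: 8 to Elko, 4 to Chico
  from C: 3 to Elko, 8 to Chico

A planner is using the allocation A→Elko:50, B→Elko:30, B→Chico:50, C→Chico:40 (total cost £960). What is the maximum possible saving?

290

Current plan cost = 50·4 + 30·8 + 50·4 + 40·8 = £960.
Optimal plan:
  A->Elko: 40 crates
  A->Chico: 10 crates
  B->Chico: 80 crates
  C->Elko: 40 crates
Optimal cost = £670.
Saving = 960 − 670 = £290.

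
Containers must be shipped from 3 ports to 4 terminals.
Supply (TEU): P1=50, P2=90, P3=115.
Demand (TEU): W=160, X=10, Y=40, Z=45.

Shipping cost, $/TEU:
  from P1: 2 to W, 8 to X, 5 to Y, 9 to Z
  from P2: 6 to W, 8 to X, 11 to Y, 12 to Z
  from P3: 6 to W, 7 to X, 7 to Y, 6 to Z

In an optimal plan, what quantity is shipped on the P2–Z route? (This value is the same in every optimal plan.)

0

The minimum-cost plan:
  P1→W: 50 × $2 = $100
  P2→W: 90 × $6 = $540
  P3→W: 20 × $6 = $120
  P3→X: 10 × $7 = $70
  P3→Y: 40 × $7 = $280
  P3→Z: 45 × $6 = $270
Total cost = $1380.
The route P2→Z is not used.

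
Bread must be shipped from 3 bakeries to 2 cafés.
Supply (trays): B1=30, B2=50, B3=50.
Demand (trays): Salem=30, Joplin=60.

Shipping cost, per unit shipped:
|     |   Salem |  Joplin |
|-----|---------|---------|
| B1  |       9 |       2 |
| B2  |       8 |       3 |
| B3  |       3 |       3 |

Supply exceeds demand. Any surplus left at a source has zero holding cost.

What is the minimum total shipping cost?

An optimal shipping plan:
  B1->Joplin: 30 × 2 = 60
  B2->Joplin: 10 × 3 = 30
  B3->Salem: 30 × 3 = 90
  B3->Joplin: 20 × 3 = 60
Total = 60 + 30 + 90 + 60 = 240.

240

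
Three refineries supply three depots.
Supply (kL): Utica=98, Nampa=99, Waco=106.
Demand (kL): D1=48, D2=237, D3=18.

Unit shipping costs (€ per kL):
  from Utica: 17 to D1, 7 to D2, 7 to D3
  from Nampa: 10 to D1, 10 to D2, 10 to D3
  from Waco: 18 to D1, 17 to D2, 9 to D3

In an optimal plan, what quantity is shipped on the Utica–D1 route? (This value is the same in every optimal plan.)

Optimal shipments:
  Utica->D2: 98 × €7 = €686
  Nampa->D1: 48 × €10 = €480
  Nampa->D2: 51 × €10 = €510
  Waco->D2: 88 × €17 = €1496
  Waco->D3: 18 × €9 = €162
Total cost = €3334.
The route Utica→D1 is not used.

0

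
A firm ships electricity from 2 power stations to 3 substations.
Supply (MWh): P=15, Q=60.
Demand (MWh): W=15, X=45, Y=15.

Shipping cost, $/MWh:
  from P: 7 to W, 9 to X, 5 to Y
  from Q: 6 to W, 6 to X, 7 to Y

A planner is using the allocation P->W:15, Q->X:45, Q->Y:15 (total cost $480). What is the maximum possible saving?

Current plan cost = 15·7 + 45·6 + 15·7 = $480.
Optimal plan:
  P–Y: 15 × $5 = $75
  Q–W: 15 × $6 = $90
  Q–X: 45 × $6 = $270
Optimal cost = $435.
Saving = 480 − 435 = $45.

45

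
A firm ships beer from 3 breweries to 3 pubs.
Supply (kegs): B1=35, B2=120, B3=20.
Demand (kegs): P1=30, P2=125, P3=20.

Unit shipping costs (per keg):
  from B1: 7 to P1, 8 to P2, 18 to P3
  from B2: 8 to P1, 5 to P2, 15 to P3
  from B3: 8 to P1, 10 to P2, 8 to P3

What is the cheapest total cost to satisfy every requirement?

1010

An optimal shipping plan:
  B1->P1: 30 kegs
  B1->P2: 5 kegs
  B2->P2: 120 kegs
  B3->P3: 20 kegs
Total cost = 1010.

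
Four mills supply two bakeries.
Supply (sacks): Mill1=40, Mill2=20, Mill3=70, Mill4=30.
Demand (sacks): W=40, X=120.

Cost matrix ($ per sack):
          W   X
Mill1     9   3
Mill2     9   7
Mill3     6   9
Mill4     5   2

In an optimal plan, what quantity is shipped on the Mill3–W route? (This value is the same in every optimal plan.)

The minimum-cost plan:
  Mill1 to X: 40 × $3 = $120
  Mill2 to X: 20 × $7 = $140
  Mill3 to W: 40 × $6 = $240
  Mill3 to X: 30 × $9 = $270
  Mill4 to X: 30 × $2 = $60
Total cost = $830.
So Mill3→W carries 40 sacks.

40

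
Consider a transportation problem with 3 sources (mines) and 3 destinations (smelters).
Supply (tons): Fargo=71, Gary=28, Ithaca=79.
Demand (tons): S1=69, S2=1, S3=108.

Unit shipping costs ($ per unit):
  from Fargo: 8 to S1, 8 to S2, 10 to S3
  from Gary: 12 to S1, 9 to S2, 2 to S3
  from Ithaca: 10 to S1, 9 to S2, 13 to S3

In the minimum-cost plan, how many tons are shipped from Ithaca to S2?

1

The minimum-cost plan:
  Fargo->S3: 71 tons
  Gary->S3: 28 tons
  Ithaca->S1: 69 tons
  Ithaca->S2: 1 tons
  Ithaca->S3: 9 tons
Total cost = $1582.
So Ithaca→S2 carries 1 tons.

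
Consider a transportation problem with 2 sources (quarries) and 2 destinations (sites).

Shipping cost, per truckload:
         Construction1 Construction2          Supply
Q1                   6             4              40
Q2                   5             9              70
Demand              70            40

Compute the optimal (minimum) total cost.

A cheapest plan:
  Q1→Construction2: 40 × 4 = 160
  Q2→Construction1: 70 × 5 = 350
Total = 160 + 350 = 510.

510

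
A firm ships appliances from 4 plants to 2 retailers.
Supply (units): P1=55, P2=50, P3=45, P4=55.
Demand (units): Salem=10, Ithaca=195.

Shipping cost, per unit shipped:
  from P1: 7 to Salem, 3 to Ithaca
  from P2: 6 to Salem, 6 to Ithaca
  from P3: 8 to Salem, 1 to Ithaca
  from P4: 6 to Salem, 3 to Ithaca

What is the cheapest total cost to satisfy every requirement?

A cheapest plan:
  P1–Ithaca: 55 × 3 = 165
  P2–Salem: 10 × 6 = 60
  P2–Ithaca: 40 × 6 = 240
  P3–Ithaca: 45 × 1 = 45
  P4–Ithaca: 55 × 3 = 165
Total = 165 + 60 + 240 + 45 + 165 = 675.
(Supply check: P1 ships 55; P2 ships 50; P3 ships 45; P4 ships 55.)

675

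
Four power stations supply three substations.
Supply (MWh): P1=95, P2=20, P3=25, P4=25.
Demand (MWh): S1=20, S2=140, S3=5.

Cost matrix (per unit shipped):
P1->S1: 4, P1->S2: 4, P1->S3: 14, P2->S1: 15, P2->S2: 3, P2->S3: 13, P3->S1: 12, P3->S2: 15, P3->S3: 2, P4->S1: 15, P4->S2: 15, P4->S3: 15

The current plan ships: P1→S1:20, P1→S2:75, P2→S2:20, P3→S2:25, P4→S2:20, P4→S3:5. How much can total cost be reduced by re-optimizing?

Current plan cost = 20·4 + 75·4 + 20·3 + 25·15 + 20·15 + 5·15 = 1190.
Optimal plan:
  P1–S2: 95 × 4 = 380
  P2–S2: 20 × 3 = 60
  P3–S1: 20 × 12 = 240
  P3–S3: 5 × 2 = 10
  P4–S2: 25 × 15 = 375
Optimal cost = 1065.
Saving = 1190 − 1065 = 125.

125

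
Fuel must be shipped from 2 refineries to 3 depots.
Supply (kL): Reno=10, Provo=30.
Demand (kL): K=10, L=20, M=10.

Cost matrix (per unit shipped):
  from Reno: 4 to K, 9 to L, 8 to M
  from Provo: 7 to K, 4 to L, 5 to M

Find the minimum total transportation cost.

An optimal shipping plan:
  Reno to K: 10 kL
  Provo to L: 20 kL
  Provo to M: 10 kL
Total cost = 170.
(Supply check: Reno ships 10; Provo ships 30.)

170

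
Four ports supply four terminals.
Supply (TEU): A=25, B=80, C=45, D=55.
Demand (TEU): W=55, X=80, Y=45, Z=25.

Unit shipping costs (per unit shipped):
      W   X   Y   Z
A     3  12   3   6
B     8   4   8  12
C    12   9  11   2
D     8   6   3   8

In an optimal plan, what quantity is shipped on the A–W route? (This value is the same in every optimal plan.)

25

The minimum-cost plan:
  A to W: 25 TEU
  B to X: 80 TEU
  C to W: 20 TEU
  C to Z: 25 TEU
  D to W: 10 TEU
  D to Y: 45 TEU
Total cost = 900.
So A→W carries 25 TEU.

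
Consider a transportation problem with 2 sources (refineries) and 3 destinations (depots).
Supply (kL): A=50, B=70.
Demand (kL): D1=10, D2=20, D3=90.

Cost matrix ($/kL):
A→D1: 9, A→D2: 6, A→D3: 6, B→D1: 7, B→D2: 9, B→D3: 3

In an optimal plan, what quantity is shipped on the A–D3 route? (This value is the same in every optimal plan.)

20

Optimal shipments:
  A–D1: 10 kL
  A–D2: 20 kL
  A–D3: 20 kL
  B–D3: 70 kL
Total cost = $540.
So A→D3 carries 20 kL.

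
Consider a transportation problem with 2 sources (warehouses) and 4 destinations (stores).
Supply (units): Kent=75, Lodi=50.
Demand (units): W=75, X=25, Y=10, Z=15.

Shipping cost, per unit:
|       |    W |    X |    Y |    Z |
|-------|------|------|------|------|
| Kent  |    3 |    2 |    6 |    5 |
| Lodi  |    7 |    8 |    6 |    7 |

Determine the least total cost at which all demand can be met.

540

One minimum-cost allocation:
  Kent to W: 50 × 3 = 150
  Kent to X: 25 × 2 = 50
  Lodi to W: 25 × 7 = 175
  Lodi to Y: 10 × 6 = 60
  Lodi to Z: 15 × 7 = 105
Total = 150 + 50 + 175 + 60 + 105 = 540.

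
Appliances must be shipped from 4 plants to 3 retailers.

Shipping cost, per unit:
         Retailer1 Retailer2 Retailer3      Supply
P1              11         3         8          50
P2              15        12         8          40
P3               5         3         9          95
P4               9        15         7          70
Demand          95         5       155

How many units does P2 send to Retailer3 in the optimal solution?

The minimum-cost plan:
  P1–Retailer2: 5 × 3 = 15
  P1–Retailer3: 45 × 8 = 360
  P2–Retailer3: 40 × 8 = 320
  P3–Retailer1: 95 × 5 = 475
  P4–Retailer3: 70 × 7 = 490
Total cost = 1660.
So P2→Retailer3 carries 40 units.

40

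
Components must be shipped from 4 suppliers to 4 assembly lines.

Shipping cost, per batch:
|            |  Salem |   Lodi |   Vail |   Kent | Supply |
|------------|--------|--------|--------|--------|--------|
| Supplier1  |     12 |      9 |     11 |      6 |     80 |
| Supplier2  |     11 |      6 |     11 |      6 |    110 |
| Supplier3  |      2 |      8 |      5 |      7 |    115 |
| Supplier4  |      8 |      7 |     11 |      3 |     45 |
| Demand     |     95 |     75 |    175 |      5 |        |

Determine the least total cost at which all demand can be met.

2460

A cheapest plan:
  Supplier1→Vail: 80 × 11 = 880
  Supplier2→Lodi: 75 × 6 = 450
  Supplier2→Vail: 35 × 11 = 385
  Supplier3→Salem: 55 × 2 = 110
  Supplier3→Vail: 60 × 5 = 300
  Supplier4→Salem: 40 × 8 = 320
  Supplier4→Kent: 5 × 3 = 15
Total = 880 + 450 + 385 + 110 + 300 + 320 + 15 = 2460.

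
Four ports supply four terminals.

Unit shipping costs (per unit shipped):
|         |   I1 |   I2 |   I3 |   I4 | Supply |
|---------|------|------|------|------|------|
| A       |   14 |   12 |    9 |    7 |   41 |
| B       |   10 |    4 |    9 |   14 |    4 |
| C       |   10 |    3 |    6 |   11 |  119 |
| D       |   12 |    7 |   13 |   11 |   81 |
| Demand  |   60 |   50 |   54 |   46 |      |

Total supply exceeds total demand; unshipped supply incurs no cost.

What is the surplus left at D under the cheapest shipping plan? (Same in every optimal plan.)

35

An optimal plan:
  A–I4: 41 × 7 = 287
  B–I1: 4 × 10 = 40
  C–I1: 15 × 10 = 150
  C–I2: 50 × 3 = 150
  C–I3: 54 × 6 = 324
  D–I1: 41 × 12 = 492
  D–I4: 5 × 11 = 55
Total cost = 1498.
D ships 46 of its 81, leaving 35.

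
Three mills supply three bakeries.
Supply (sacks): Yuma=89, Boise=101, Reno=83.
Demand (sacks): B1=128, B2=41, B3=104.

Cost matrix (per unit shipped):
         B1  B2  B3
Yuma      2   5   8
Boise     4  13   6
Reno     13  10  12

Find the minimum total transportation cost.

1620

One minimum-cost allocation:
  Yuma–B1: 89 × 2 = 178
  Boise–B1: 39 × 4 = 156
  Boise–B3: 62 × 6 = 372
  Reno–B2: 41 × 10 = 410
  Reno–B3: 42 × 12 = 504
Total = 178 + 156 + 372 + 410 + 504 = 1620.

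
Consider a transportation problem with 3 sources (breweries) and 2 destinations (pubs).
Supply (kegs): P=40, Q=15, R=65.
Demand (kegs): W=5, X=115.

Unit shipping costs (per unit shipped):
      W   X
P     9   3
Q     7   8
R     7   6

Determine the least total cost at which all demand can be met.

An optimal shipping plan:
  P to X: 40 × 3 = 120
  Q to W: 5 × 7 = 35
  Q to X: 10 × 8 = 80
  R to X: 65 × 6 = 390
Total = 120 + 35 + 80 + 390 = 625.

625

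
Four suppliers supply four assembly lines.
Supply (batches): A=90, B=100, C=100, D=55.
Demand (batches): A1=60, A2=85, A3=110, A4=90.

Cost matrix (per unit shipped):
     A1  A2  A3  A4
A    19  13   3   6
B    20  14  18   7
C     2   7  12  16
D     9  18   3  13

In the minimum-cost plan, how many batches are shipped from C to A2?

Optimal shipments:
  A to A2: 35 × 13 = 455
  A to A3: 55 × 3 = 165
  B to A2: 10 × 14 = 140
  B to A4: 90 × 7 = 630
  C to A1: 60 × 2 = 120
  C to A2: 40 × 7 = 280
  D to A3: 55 × 3 = 165
Total cost = 1955.
So C→A2 carries 40 batches.

40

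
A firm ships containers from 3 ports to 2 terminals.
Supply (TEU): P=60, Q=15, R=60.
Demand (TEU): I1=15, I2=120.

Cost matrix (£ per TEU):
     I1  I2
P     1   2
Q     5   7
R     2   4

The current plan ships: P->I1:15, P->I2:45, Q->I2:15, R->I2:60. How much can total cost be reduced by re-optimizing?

Current plan cost = 15·1 + 45·2 + 15·7 + 60·4 = £450.
Optimal plan:
  P–I2: 60 TEU
  Q–I1: 15 TEU
  R–I2: 60 TEU
Optimal cost = £435.
Saving = 450 − 435 = £15.

15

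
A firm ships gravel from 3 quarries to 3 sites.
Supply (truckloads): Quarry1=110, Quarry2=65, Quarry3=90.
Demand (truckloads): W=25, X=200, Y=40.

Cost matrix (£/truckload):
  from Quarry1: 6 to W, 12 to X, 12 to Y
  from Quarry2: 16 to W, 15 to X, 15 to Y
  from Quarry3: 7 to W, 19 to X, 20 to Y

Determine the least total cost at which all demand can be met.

3705

Optimal allocation:
  Quarry1 to X: 70 × £12 = £840
  Quarry1 to Y: 40 × £12 = £480
  Quarry2 to X: 65 × £15 = £975
  Quarry3 to W: 25 × £7 = £175
  Quarry3 to X: 65 × £19 = £1235
Total = 840 + 480 + 975 + 175 + 1235 = £3705.
(Supply check: Quarry1 ships 110; Quarry2 ships 65; Quarry3 ships 90.)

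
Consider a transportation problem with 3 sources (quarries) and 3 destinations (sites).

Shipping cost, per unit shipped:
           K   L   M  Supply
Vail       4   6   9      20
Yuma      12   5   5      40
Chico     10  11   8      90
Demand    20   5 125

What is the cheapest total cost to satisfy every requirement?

1000

An optimal shipping plan:
  Vail->K: 20 × 4 = 80
  Yuma->L: 5 × 5 = 25
  Yuma->M: 35 × 5 = 175
  Chico->M: 90 × 8 = 720
Total = 80 + 25 + 175 + 720 = 1000.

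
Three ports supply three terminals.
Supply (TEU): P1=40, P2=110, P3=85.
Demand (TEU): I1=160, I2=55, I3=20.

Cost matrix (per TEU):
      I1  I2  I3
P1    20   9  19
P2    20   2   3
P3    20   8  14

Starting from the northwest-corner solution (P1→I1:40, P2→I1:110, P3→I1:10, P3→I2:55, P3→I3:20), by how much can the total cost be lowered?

Current plan cost = 40·20 + 110·20 + 10·20 + 55·8 + 20·14 = 3920.
Optimal plan:
  P1→I1: 40 × 20 = 800
  P2→I1: 35 × 20 = 700
  P2→I2: 55 × 2 = 110
  P2→I3: 20 × 3 = 60
  P3→I1: 85 × 20 = 1700
Optimal cost = 3370.
Saving = 3920 − 3370 = 550.

550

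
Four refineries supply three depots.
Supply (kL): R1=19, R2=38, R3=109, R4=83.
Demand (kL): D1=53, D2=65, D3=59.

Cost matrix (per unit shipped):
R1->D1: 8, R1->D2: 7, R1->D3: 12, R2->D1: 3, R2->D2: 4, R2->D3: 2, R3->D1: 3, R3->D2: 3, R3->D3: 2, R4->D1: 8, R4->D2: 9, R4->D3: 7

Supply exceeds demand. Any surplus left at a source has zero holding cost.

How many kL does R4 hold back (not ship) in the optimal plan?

An optimal plan:
  R1->D2: 19 kL
  R2->D1: 38 kL
  R3->D1: 4 kL
  R3->D2: 46 kL
  R3->D3: 59 kL
  R4->D1: 11 kL
Total cost = 603.
R4 ships 11 of its 83, leaving 72.

72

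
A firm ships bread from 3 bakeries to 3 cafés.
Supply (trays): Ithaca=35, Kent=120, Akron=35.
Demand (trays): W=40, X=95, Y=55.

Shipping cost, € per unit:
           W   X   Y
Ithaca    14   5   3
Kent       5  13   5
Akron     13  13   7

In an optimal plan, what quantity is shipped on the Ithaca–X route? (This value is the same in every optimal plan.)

The minimum-cost plan:
  Ithaca->X: 35 trays
  Kent->W: 40 trays
  Kent->X: 25 trays
  Kent->Y: 55 trays
  Akron->X: 35 trays
Total cost = €1430.
So Ithaca→X carries 35 trays.

35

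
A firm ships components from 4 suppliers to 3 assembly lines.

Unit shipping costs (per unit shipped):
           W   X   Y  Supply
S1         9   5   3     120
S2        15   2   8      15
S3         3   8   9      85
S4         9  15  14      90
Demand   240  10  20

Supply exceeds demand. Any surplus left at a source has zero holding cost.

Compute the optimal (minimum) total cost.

Optimal allocation:
  S1 to W: 100 × 9 = 900
  S1 to Y: 20 × 3 = 60
  S2 to X: 10 × 2 = 20
  S3 to W: 85 × 3 = 255
  S4 to W: 55 × 9 = 495
Total = 900 + 60 + 20 + 255 + 495 = 1730.

1730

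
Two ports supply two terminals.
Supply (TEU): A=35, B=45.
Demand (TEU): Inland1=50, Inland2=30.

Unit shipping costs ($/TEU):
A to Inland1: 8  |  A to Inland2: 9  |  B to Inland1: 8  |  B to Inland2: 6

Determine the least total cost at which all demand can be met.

580

A cheapest plan:
  A to Inland1: 35 × $8 = $280
  B to Inland1: 15 × $8 = $120
  B to Inland2: 30 × $6 = $180
Total = 280 + 120 + 180 = $580.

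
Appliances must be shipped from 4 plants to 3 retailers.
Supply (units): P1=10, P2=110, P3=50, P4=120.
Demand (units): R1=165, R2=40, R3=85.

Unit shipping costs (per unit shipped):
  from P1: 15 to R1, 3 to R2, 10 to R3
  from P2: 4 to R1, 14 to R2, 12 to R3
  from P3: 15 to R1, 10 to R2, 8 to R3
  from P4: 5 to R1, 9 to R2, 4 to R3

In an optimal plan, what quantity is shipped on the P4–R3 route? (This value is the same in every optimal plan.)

65

Optimal shipments:
  P1->R2: 10 units
  P2->R1: 110 units
  P3->R2: 30 units
  P3->R3: 20 units
  P4->R1: 55 units
  P4->R3: 65 units
Total cost = 1465.
So P4→R3 carries 65 units.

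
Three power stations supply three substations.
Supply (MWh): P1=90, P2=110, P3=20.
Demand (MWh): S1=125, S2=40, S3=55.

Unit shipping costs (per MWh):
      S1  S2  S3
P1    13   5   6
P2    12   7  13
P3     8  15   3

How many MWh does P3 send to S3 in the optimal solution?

Solving gives:
  P1–S2: 40 × 5 = 200
  P1–S3: 50 × 6 = 300
  P2–S1: 110 × 12 = 1320
  P3–S1: 15 × 8 = 120
  P3–S3: 5 × 3 = 15
Total cost = 1955.
So P3→S3 carries 5 MWh.

5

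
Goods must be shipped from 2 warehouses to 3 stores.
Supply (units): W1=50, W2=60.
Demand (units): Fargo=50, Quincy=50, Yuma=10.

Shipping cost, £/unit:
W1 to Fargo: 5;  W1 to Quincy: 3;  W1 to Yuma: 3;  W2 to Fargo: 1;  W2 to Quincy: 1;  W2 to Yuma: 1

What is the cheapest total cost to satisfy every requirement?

210

One minimum-cost allocation:
  W1–Quincy: 50 units
  W2–Fargo: 50 units
  W2–Yuma: 10 units
Total cost = £210.
(Supply check: W1 ships 50; W2 ships 60.)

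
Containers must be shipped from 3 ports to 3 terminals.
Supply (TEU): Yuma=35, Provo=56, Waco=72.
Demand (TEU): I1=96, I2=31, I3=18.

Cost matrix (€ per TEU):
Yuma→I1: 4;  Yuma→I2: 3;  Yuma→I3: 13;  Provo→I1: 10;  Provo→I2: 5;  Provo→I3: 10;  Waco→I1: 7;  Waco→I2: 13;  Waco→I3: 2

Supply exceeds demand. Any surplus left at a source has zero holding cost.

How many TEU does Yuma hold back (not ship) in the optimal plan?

0

An optimal plan:
  Yuma→I1: 35 × €4 = €140
  Provo→I1: 7 × €10 = €70
  Provo→I2: 31 × €5 = €155
  Waco→I1: 54 × €7 = €378
  Waco→I3: 18 × €2 = €36
Total cost = €779.
Yuma ships 35 of its 35, leaving 0.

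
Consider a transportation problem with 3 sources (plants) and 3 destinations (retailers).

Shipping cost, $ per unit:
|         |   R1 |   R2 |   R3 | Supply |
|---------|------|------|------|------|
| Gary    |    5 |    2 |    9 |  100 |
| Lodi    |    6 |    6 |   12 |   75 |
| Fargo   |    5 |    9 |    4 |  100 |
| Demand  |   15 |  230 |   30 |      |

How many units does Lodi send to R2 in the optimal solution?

75

Solving gives:
  Gary->R2: 100 × $2 = $200
  Lodi->R2: 75 × $6 = $450
  Fargo->R1: 15 × $5 = $75
  Fargo->R2: 55 × $9 = $495
  Fargo->R3: 30 × $4 = $120
Total cost = $1340.
So Lodi→R2 carries 75 units.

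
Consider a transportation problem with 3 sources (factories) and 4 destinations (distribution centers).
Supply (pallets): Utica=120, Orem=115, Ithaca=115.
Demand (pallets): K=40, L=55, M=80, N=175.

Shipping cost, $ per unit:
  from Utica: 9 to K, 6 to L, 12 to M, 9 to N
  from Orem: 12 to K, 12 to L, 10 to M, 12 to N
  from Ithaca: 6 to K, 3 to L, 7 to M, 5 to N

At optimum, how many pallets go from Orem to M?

80

Solving gives:
  Utica->K: 5 × $9 = $45
  Utica->L: 55 × $6 = $330
  Utica->N: 60 × $9 = $540
  Orem->K: 35 × $12 = $420
  Orem->M: 80 × $10 = $800
  Ithaca->N: 115 × $5 = $575
Total cost = $2710.
So Orem→M carries 80 pallets.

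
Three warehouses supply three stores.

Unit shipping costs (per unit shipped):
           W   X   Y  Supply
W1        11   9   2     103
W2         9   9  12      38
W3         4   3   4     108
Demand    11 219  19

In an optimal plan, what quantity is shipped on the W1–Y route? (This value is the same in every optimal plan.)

19

The minimum-cost plan:
  W1->X: 84 × 9 = 756
  W1->Y: 19 × 2 = 38
  W2->W: 11 × 9 = 99
  W2->X: 27 × 9 = 243
  W3->X: 108 × 3 = 324
Total cost = 1460.
So W1→Y carries 19 units.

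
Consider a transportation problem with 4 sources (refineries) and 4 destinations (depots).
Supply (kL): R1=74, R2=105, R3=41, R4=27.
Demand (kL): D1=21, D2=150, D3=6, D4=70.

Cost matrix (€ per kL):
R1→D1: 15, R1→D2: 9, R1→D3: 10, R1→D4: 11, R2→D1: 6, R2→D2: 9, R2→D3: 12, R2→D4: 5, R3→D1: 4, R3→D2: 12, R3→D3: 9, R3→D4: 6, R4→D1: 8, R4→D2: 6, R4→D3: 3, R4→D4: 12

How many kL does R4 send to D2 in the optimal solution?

21

The minimum-cost plan:
  R1→D2: 74 kL
  R2→D2: 55 kL
  R2→D4: 50 kL
  R3→D1: 21 kL
  R3→D4: 20 kL
  R4→D2: 21 kL
  R4→D3: 6 kL
Total cost = €1759.
So R4→D2 carries 21 kL.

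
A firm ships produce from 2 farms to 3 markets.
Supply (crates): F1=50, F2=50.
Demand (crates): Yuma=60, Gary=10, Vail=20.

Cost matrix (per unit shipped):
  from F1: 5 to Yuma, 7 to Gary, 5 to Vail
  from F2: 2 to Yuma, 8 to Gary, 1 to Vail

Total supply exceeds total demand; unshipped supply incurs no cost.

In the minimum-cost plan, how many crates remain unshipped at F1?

10

Minimum-cost shipments:
  F1->Yuma: 30 × 5 = 150
  F1->Gary: 10 × 7 = 70
  F2->Yuma: 30 × 2 = 60
  F2->Vail: 20 × 1 = 20
Total cost = 300.
F1 ships 40 of its 50, leaving 10.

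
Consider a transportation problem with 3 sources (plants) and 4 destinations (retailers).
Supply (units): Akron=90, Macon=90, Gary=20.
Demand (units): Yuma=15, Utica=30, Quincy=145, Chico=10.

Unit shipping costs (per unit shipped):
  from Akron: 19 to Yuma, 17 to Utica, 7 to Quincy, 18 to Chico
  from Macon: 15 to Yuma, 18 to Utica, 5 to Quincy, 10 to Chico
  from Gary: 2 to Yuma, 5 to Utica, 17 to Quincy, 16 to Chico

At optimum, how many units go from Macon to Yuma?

0

Optimal shipments:
  Akron to Utica: 25 × 17 = 425
  Akron to Quincy: 65 × 7 = 455
  Macon to Quincy: 80 × 5 = 400
  Macon to Chico: 10 × 10 = 100
  Gary to Yuma: 15 × 2 = 30
  Gary to Utica: 5 × 5 = 25
Total cost = 1435.
The route Macon→Yuma is not used.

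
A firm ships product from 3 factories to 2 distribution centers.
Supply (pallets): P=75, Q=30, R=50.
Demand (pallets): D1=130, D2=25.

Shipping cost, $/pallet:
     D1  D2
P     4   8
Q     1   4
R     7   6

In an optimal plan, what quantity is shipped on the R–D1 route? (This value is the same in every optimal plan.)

The minimum-cost plan:
  P to D1: 75 × $4 = $300
  Q to D1: 30 × $1 = $30
  R to D1: 25 × $7 = $175
  R to D2: 25 × $6 = $150
Total cost = $655.
So R→D1 carries 25 pallets.

25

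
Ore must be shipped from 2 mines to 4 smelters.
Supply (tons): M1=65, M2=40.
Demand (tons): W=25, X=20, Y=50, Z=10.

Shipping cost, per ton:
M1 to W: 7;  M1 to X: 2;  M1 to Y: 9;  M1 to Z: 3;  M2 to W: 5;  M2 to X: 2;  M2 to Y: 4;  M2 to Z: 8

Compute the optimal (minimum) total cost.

495

An optimal shipping plan:
  M1→W: 25 tons
  M1→X: 20 tons
  M1→Y: 10 tons
  M1→Z: 10 tons
  M2→Y: 40 tons
Total cost = 495.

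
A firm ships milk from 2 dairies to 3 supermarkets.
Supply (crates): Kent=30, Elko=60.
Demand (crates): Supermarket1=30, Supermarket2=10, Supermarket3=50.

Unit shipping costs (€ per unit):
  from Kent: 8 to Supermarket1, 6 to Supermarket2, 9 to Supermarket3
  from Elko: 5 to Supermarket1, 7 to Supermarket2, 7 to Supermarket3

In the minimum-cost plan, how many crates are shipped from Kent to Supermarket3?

20

The minimum-cost plan:
  Kent–Supermarket2: 10 × €6 = €60
  Kent–Supermarket3: 20 × €9 = €180
  Elko–Supermarket1: 30 × €5 = €150
  Elko–Supermarket3: 30 × €7 = €210
Total cost = €600.
So Kent→Supermarket3 carries 20 crates.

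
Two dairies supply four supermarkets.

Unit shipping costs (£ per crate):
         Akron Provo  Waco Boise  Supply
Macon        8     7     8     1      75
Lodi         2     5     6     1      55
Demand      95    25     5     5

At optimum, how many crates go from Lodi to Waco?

Solving gives:
  Macon–Akron: 40 crates
  Macon–Provo: 25 crates
  Macon–Waco: 5 crates
  Macon–Boise: 5 crates
  Lodi–Akron: 55 crates
Total cost = £650.
The route Lodi→Waco is not used.

0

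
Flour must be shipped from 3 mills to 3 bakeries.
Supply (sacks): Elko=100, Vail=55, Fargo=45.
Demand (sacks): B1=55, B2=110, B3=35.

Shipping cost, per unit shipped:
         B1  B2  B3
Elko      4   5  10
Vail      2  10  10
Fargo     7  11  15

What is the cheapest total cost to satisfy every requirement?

Optimal allocation:
  Elko→B2: 100 × 5 = 500
  Vail→B1: 20 × 2 = 40
  Vail→B3: 35 × 10 = 350
  Fargo→B1: 35 × 7 = 245
  Fargo→B2: 10 × 11 = 110
Total = 500 + 40 + 350 + 245 + 110 = 1245.

1245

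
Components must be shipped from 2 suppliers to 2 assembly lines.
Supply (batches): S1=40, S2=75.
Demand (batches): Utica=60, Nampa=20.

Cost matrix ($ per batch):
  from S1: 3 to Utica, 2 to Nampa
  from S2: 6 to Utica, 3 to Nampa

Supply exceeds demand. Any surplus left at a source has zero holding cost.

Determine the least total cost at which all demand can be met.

One minimum-cost allocation:
  S1–Utica: 40 × $3 = $120
  S2–Utica: 20 × $6 = $120
  S2–Nampa: 20 × $3 = $60
Total = 120 + 120 + 60 = $300.

300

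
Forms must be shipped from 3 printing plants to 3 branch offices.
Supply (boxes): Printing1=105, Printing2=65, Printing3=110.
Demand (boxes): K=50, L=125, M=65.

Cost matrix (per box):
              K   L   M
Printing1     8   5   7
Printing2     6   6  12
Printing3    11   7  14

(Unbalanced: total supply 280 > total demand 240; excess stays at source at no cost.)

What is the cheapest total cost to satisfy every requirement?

1535

A cheapest plan:
  Printing1 to L: 40 × 5 = 200
  Printing1 to M: 65 × 7 = 455
  Printing2 to K: 50 × 6 = 300
  Printing2 to L: 15 × 6 = 90
  Printing3 to L: 70 × 7 = 490
Total = 200 + 455 + 300 + 90 + 490 = 1535.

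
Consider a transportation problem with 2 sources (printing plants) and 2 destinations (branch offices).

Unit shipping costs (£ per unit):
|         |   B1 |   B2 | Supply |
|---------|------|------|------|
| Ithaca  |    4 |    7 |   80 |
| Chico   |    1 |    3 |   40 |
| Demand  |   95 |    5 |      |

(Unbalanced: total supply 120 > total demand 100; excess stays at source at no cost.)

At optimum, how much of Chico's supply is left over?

0

Minimum-cost shipments:
  Ithaca→B1: 60 × £4 = £240
  Chico→B1: 35 × £1 = £35
  Chico→B2: 5 × £3 = £15
Total cost = £290.
Chico ships 40 of its 40, leaving 0.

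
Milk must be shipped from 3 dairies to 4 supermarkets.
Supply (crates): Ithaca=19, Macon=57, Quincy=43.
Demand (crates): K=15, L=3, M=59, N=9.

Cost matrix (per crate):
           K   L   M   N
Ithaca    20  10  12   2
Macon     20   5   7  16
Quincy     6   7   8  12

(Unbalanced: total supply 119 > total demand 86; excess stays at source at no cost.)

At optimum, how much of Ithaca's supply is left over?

10

Minimum-cost shipments:
  Ithaca to N: 9 × 2 = 18
  Macon to L: 3 × 5 = 15
  Macon to M: 54 × 7 = 378
  Quincy to K: 15 × 6 = 90
  Quincy to M: 5 × 8 = 40
Total cost = 541.
Ithaca ships 9 of its 19, leaving 10.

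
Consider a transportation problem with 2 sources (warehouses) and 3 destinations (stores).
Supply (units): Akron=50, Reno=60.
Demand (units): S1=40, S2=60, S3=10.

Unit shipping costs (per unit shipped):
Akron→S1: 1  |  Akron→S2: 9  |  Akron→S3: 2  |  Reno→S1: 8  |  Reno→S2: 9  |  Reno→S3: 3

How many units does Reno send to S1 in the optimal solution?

0

Optimal shipments:
  Akron–S1: 40 units
  Akron–S3: 10 units
  Reno–S2: 60 units
Total cost = 600.
The route Reno→S1 is not used.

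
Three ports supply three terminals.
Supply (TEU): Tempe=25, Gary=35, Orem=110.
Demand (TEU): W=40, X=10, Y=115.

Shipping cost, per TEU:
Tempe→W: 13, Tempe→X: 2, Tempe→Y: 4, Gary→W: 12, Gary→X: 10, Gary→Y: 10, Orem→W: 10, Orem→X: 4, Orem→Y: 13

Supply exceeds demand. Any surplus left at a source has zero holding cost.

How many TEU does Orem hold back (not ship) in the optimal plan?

Minimum-cost shipments:
  Tempe→Y: 25 TEU
  Gary→Y: 35 TEU
  Orem→W: 40 TEU
  Orem→X: 10 TEU
  Orem→Y: 55 TEU
Total cost = 1605.
Orem ships 105 of its 110, leaving 5.

5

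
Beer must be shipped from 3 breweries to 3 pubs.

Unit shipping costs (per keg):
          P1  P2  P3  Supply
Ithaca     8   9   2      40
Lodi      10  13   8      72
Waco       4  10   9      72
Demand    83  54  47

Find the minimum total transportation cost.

1236

One minimum-cost allocation:
  Ithaca->P3: 40 × 2 = 80
  Lodi->P1: 11 × 10 = 110
  Lodi->P2: 54 × 13 = 702
  Lodi->P3: 7 × 8 = 56
  Waco->P1: 72 × 4 = 288
Total = 80 + 110 + 702 + 56 + 288 = 1236.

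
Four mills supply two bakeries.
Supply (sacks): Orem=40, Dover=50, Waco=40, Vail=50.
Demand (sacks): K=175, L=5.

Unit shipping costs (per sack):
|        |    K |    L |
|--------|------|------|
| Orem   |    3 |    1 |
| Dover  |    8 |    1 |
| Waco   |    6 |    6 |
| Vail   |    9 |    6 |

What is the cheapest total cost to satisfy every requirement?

1175

Optimal allocation:
  Orem to K: 40 × 3 = 120
  Dover to K: 45 × 8 = 360
  Dover to L: 5 × 1 = 5
  Waco to K: 40 × 6 = 240
  Vail to K: 50 × 9 = 450
Total = 120 + 360 + 5 + 240 + 450 = 1175.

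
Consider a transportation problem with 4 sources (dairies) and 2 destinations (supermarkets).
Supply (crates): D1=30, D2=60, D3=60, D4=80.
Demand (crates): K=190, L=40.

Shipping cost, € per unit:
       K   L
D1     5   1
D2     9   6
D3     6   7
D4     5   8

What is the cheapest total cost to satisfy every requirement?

1300

A cheapest plan:
  D1 to L: 30 × €1 = €30
  D2 to K: 50 × €9 = €450
  D2 to L: 10 × €6 = €60
  D3 to K: 60 × €6 = €360
  D4 to K: 80 × €5 = €400
Total = 30 + 450 + 60 + 360 + 400 = €1300.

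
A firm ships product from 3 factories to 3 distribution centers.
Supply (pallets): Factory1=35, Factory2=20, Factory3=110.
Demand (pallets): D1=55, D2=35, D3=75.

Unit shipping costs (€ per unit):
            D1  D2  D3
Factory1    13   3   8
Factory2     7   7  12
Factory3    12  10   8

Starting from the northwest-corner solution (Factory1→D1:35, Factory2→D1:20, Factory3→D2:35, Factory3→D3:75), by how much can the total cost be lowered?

280

Current plan cost = 35·13 + 20·7 + 35·10 + 75·8 = €1545.
Optimal plan:
  Factory1 to D2: 35 × €3 = €105
  Factory2 to D1: 20 × €7 = €140
  Factory3 to D1: 35 × €12 = €420
  Factory3 to D3: 75 × €8 = €600
Optimal cost = €1265.
Saving = 1545 − 1265 = €280.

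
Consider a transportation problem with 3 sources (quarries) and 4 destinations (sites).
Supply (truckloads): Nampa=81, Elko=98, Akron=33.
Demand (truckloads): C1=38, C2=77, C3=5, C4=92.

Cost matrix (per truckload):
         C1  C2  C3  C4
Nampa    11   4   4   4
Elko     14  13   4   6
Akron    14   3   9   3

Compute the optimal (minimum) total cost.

An optimal shipping plan:
  Nampa->C1: 37 × 11 = 407
  Nampa->C2: 44 × 4 = 176
  Elko->C1: 1 × 14 = 14
  Elko->C3: 5 × 4 = 20
  Elko->C4: 92 × 6 = 552
  Akron->C2: 33 × 3 = 99
Total = 407 + 176 + 14 + 20 + 552 + 99 = 1268.
(Supply check: Nampa ships 81; Elko ships 98; Akron ships 33.)

1268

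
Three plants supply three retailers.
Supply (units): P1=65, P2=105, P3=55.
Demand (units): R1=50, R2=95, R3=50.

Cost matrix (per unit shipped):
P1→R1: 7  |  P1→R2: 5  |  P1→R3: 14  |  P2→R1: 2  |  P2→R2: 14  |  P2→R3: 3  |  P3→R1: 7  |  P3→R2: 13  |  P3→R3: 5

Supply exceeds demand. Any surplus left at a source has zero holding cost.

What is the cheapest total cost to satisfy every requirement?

An optimal shipping plan:
  P1–R2: 65 × 5 = 325
  P2–R1: 50 × 2 = 100
  P2–R3: 50 × 3 = 150
  P3–R2: 30 × 13 = 390
Total = 325 + 100 + 150 + 390 = 965.

965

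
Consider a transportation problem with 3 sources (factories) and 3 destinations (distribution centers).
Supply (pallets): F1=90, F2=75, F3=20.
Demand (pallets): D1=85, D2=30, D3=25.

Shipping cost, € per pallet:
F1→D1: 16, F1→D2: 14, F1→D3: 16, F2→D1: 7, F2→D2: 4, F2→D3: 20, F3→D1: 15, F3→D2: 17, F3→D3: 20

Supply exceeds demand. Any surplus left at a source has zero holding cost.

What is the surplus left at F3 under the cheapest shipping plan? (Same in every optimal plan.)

An optimal plan:
  F1 to D1: 20 × €16 = €320
  F1 to D3: 25 × €16 = €400
  F2 to D1: 45 × €7 = €315
  F2 to D2: 30 × €4 = €120
  F3 to D1: 20 × €15 = €300
Total cost = €1455.
F3 ships 20 of its 20, leaving 0.

0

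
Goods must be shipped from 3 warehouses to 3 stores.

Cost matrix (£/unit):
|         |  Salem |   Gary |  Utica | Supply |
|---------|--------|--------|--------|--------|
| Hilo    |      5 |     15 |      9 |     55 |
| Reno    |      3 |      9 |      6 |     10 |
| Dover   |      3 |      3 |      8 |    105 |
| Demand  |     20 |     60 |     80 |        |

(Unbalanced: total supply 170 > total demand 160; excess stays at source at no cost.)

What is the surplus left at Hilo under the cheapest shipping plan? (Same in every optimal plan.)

Minimum-cost shipments:
  Hilo->Utica: 45 × £9 = £405
  Reno->Utica: 10 × £6 = £60
  Dover->Salem: 20 × £3 = £60
  Dover->Gary: 60 × £3 = £180
  Dover->Utica: 25 × £8 = £200
Total cost = £905.
Hilo ships 45 of its 55, leaving 10.

10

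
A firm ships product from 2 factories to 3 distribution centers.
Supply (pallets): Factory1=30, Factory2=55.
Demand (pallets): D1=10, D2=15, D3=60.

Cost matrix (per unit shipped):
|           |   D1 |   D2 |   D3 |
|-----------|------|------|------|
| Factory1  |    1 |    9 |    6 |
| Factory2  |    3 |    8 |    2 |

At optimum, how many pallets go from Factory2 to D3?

55

Optimal shipments:
  Factory1->D1: 10 × 1 = 10
  Factory1->D2: 15 × 9 = 135
  Factory1->D3: 5 × 6 = 30
  Factory2->D3: 55 × 2 = 110
Total cost = 285.
So Factory2→D3 carries 55 pallets.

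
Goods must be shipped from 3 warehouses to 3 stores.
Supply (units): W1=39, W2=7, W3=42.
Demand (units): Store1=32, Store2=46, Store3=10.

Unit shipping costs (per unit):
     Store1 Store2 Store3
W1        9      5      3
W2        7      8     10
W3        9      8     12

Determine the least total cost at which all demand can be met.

585

An optimal shipping plan:
  W1->Store2: 29 × 5 = 145
  W1->Store3: 10 × 3 = 30
  W2->Store1: 7 × 7 = 49
  W3->Store1: 25 × 9 = 225
  W3->Store2: 17 × 8 = 136
Total = 145 + 30 + 49 + 225 + 136 = 585.
(Supply check: W1 ships 39; W2 ships 7; W3 ships 42.)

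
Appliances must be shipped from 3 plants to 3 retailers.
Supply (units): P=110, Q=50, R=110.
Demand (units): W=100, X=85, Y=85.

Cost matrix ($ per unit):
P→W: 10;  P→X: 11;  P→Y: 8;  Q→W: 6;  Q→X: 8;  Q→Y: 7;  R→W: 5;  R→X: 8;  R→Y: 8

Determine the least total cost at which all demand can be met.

One minimum-cost allocation:
  P–X: 25 × $11 = $275
  P–Y: 85 × $8 = $680
  Q–X: 50 × $8 = $400
  R–W: 100 × $5 = $500
  R–X: 10 × $8 = $80
Total = 275 + 680 + 400 + 500 + 80 = $1935.
(Supply check: P ships 110; Q ships 50; R ships 110.)

1935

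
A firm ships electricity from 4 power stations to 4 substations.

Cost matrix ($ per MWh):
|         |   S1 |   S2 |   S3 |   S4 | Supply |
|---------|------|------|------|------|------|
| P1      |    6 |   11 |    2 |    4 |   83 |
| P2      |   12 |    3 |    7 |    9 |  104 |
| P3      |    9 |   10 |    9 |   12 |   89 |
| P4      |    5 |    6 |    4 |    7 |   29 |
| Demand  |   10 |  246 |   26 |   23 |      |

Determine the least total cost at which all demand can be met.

An optimal shipping plan:
  P1->S1: 10 × $6 = $60
  P1->S2: 24 × $11 = $264
  P1->S3: 26 × $2 = $52
  P1->S4: 23 × $4 = $92
  P2->S2: 104 × $3 = $312
  P3->S2: 89 × $10 = $890
  P4->S2: 29 × $6 = $174
Total = 60 + 264 + 52 + 92 + 312 + 890 + 174 = $1844.

1844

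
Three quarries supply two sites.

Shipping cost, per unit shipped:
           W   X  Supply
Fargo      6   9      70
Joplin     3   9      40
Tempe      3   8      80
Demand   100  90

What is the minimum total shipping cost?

A cheapest plan:
  Fargo–X: 70 × 9 = 630
  Joplin–W: 40 × 3 = 120
  Tempe–W: 60 × 3 = 180
  Tempe–X: 20 × 8 = 160
Total = 630 + 120 + 180 + 160 = 1090.

1090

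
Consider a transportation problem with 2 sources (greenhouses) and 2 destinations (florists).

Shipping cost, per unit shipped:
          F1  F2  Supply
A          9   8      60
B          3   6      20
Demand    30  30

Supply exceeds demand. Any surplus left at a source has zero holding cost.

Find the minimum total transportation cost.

A cheapest plan:
  A→F1: 10 bunches
  A→F2: 30 bunches
  B→F1: 20 bunches
Total cost = 390.

390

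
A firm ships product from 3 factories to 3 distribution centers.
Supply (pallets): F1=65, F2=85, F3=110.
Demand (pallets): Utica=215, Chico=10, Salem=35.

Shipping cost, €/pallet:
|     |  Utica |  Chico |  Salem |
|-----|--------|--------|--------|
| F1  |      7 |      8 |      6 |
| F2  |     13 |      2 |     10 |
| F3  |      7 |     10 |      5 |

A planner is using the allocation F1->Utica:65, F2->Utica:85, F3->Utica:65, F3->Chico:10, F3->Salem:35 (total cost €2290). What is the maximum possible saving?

Current plan cost = 65·7 + 85·13 + 65·7 + 10·10 + 35·5 = €2290.
Optimal plan:
  F1→Utica: 65 × €7 = €455
  F2→Utica: 40 × €13 = €520
  F2→Chico: 10 × €2 = €20
  F2→Salem: 35 × €10 = €350
  F3→Utica: 110 × €7 = €770
Optimal cost = €2115.
Saving = 2290 − 2115 = €175.

175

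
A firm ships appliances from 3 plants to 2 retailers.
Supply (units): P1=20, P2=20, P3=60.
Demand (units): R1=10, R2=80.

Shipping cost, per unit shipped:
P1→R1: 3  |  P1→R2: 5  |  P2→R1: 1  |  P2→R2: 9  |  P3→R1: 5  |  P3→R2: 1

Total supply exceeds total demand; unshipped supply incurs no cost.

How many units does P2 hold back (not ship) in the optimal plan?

10

Minimum-cost shipments:
  P1->R2: 20 × 5 = 100
  P2->R1: 10 × 1 = 10
  P3->R2: 60 × 1 = 60
Total cost = 170.
P2 ships 10 of its 20, leaving 10.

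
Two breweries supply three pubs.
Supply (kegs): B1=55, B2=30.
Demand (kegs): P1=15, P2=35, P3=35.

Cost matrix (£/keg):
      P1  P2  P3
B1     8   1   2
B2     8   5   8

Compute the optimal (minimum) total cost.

285

Optimal allocation:
  B1->P2: 20 × £1 = £20
  B1->P3: 35 × £2 = £70
  B2->P1: 15 × £8 = £120
  B2->P2: 15 × £5 = £75
Total = 20 + 70 + 120 + 75 = £285.
(Supply check: B1 ships 55; B2 ships 30.)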